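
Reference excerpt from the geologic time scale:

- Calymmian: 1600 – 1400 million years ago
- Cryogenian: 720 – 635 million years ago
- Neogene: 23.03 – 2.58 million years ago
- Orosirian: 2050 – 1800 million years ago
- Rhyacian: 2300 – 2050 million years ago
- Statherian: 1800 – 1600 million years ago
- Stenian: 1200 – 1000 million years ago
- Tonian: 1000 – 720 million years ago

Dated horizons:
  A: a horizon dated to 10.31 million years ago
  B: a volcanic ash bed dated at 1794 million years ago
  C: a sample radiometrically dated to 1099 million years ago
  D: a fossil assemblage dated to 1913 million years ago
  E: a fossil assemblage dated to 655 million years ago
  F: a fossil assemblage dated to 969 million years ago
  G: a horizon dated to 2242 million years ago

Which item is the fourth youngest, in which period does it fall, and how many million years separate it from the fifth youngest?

Smaller Ma means younger, so youngest first: A 10.31 < E 655 < F 969 < C 1099 < B 1794 < D 1913 < G 2242.
Counting 4 along gives C (1099 Ma); the excerpt puts that inside the Stenian, 1200–1000 Ma.
Next in line is B (1794 Ma), and 1794 − 1099 = 695 Myr.

C, in the Stenian; 695 million years to B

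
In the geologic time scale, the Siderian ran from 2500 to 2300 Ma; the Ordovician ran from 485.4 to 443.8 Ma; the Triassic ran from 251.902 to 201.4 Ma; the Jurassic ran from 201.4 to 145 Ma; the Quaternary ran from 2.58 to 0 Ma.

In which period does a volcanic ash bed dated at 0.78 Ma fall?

0.78 Ma lies between 2.58 and 0 Ma, so it falls in the Quaternary.

Quaternary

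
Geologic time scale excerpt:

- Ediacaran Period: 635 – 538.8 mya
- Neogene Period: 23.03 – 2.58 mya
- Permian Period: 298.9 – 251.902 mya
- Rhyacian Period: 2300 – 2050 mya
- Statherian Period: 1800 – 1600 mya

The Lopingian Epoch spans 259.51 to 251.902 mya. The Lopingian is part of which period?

The Lopingian (259.51–251.902 Ma) lies entirely within 298.9–251.902 Ma, the Permian Period.

Permian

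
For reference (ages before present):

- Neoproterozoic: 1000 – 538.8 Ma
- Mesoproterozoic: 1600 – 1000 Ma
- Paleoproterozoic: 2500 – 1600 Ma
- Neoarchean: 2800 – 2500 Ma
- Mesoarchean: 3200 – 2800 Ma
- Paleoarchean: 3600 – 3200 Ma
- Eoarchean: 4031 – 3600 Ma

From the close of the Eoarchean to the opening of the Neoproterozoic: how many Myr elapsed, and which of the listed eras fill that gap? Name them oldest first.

End of Eoarchean = 3600 Ma; start of Neoproterozoic = 1000 Ma.
Gap = 3600 − 1000 = 2600 Myr.
Eras wholly inside 3600–1000 Ma: Paleoarchean (3600–3200), Mesoarchean (3200–2800), Neoarchean (2800–2500), Paleoproterozoic (2500–1600), Mesoproterozoic (1600–1000).

2600 million years; Paleoarchean, Mesoarchean, Neoarchean, Paleoproterozoic, Mesoproterozoic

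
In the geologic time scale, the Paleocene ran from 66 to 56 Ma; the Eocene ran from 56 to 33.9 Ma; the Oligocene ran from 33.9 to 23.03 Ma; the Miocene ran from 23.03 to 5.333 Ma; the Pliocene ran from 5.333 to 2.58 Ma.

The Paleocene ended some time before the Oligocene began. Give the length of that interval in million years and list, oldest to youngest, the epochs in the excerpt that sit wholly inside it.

22.1 million years; Eocene

End of Paleocene = 56 Ma; start of Oligocene = 33.9 Ma.
Gap = 56 − 33.9 = 22.1 Myr.
Epochs wholly inside 56–33.9 Ma: Eocene (56–33.9).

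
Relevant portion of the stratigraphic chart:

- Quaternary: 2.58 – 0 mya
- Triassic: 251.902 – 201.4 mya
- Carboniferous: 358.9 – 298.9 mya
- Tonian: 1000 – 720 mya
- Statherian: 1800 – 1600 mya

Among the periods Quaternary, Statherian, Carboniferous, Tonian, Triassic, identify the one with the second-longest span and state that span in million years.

Statherian, 200 million years

Start − end for each: Quaternary 2.58 − 0 = 2.58; Statherian 1800 − 1600 = 200; Carboniferous 358.9 − 298.9 = 60; Tonian 1000 − 720 = 280; Triassic 251.902 − 201.4 = 50.502.
Ranking these from longest: Tonian > Statherian > Carboniferous > Triassic > Quaternary.
Position 2 in that ranking is Statherian, which lasted 200 Myr.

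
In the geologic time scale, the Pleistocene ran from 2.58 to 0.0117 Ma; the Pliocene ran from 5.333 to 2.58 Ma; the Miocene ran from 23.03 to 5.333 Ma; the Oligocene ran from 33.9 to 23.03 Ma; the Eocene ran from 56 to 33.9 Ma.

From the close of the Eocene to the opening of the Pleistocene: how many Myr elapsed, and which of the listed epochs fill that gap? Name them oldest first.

The Eocene closes at 33.9 Ma and the Pleistocene opens at 2.58 Ma, so the interval is 33.9 − 2.58 = 31.32 Myr.
An epoch fits inside if it starts at or after 33.9 Ma and ends at or before 2.58 Ma; oldest first that gives Oligocene, Miocene, Pliocene.

31.32 million years; Oligocene, Miocene, Pliocene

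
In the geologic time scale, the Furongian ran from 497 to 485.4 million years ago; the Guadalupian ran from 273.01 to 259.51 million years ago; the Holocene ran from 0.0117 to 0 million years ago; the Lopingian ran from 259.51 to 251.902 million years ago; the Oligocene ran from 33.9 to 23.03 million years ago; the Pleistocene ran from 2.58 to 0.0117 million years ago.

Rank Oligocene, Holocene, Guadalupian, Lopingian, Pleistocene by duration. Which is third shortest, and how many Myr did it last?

Lopingian, 7.608 million years

Start − end for each: Oligocene 33.9 − 23.03 = 10.87; Holocene 0.0117 − 0 = 0.0117; Guadalupian 273.01 − 259.51 = 13.5; Lopingian 259.51 − 251.902 = 7.608; Pleistocene 2.58 − 0.0117 = 2.5683.
Ranking these from shortest: Holocene < Pleistocene < Lopingian < Oligocene < Guadalupian.
Position 3 in that ranking is Lopingian, which lasted 7.608 Myr.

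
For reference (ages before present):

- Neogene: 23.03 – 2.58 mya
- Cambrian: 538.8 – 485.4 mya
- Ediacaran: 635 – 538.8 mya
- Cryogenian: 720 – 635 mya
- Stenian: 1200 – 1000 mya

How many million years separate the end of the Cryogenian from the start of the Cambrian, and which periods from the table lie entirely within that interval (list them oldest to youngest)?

The Cryogenian closes at 635 Ma and the Cambrian opens at 538.8 Ma, so the interval is 635 − 538.8 = 96.2 Myr.
A period fits inside if it starts at or after 635 Ma and ends at or before 538.8 Ma; oldest first that gives Ediacaran.

96.2 million years; Ediacaran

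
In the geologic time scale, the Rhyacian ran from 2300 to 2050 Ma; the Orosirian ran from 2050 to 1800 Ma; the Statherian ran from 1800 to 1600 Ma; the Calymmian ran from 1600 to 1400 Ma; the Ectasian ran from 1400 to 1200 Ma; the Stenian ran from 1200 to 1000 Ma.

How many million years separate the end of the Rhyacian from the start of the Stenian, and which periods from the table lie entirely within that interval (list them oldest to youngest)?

850 million years; Orosirian, Statherian, Calymmian, Ectasian

End of Rhyacian = 2050 Ma; start of Stenian = 1200 Ma.
Gap = 2050 − 1200 = 850 Myr.
Periods wholly inside 2050–1200 Ma: Orosirian (2050–1800), Statherian (1800–1600), Calymmian (1600–1400), Ectasian (1400–1200).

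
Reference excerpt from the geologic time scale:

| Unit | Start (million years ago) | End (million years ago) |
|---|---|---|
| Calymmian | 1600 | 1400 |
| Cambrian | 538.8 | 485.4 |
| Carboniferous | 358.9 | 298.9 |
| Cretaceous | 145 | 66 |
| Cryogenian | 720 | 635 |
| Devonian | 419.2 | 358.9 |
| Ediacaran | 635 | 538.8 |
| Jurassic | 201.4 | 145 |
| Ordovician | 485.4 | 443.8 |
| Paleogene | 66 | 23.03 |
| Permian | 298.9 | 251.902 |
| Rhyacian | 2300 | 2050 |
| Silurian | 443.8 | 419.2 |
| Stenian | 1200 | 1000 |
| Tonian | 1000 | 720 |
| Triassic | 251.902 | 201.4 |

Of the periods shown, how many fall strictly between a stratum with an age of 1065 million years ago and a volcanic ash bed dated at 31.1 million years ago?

1065 Ma sits inside the Stenian (1200–1000) and 31.1 Ma inside the Paleogene (66–23.03); neither of those is wholly between the two dates.
The listed periods lying completely between them are Tonian, Cryogenian, Ediacaran, Cambrian, Ordovician, Silurian, Devonian, Carboniferous, Permian, Triassic, Jurassic, Cretaceous — 12 in all.

12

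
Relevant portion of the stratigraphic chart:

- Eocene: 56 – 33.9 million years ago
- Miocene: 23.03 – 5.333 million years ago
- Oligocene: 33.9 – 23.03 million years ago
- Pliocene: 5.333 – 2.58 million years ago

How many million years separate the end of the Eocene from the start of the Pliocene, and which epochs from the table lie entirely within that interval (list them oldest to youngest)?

28.567 million years; Oligocene, Miocene

End of Eocene = 33.9 Ma; start of Pliocene = 5.333 Ma.
Gap = 33.9 − 5.333 = 28.567 Myr.
Epochs wholly inside 33.9–5.333 Ma: Oligocene (33.9–23.03), Miocene (23.03–5.333).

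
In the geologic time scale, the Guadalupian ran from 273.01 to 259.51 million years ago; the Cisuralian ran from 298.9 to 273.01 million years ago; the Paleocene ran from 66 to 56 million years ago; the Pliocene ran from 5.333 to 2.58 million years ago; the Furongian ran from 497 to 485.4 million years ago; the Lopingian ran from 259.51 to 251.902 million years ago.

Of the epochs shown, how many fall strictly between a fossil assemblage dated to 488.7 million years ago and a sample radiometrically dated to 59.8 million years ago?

488.7 Ma sits inside the Furongian (497–485.4) and 59.8 Ma inside the Paleocene (66–56); neither of those is wholly between the two dates.
The listed epochs lying completely between them are Cisuralian, Guadalupian, Lopingian — 3 in all.

3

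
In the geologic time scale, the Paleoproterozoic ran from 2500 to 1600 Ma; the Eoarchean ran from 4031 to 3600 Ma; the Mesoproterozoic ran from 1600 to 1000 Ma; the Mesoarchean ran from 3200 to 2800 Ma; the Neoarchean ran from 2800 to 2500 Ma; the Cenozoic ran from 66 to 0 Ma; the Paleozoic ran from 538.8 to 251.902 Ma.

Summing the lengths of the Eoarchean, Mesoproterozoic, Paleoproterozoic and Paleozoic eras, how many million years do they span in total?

2217.898 million years

Duration is start − end for each: (4031 − 3600) + (1600 − 1000) + (2500 − 1600) + (538.8 − 251.902).
That is 431 + 600 + 900 + 286.898, which totals 2217.898 million years.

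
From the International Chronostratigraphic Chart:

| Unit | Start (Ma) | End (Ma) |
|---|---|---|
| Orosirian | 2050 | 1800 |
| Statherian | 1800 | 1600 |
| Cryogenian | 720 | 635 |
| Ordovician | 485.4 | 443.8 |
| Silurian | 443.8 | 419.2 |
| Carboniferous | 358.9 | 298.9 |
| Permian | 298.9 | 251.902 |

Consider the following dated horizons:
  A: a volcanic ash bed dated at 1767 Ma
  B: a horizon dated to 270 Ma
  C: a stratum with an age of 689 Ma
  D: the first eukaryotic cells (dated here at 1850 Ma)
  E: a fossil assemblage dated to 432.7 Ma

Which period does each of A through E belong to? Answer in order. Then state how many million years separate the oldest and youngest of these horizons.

A — Statherian; B — Permian; C — Cryogenian; D — Orosirian; E — Silurian; span 1580 million years

A: 1767 Ma lies in 1800–1600 Ma, so Statherian.
B: 270 Ma lies in 298.9–251.902 Ma, so Permian.
C: 689 Ma lies in 720–635 Ma, so Cryogenian.
D: 1850 Ma lies in 2050–1800 Ma, so Orosirian.
E: 432.7 Ma lies in 443.8–419.2 Ma, so Silurian.
Oldest = 1850 Ma, youngest = 270 Ma → span 1580 Myr.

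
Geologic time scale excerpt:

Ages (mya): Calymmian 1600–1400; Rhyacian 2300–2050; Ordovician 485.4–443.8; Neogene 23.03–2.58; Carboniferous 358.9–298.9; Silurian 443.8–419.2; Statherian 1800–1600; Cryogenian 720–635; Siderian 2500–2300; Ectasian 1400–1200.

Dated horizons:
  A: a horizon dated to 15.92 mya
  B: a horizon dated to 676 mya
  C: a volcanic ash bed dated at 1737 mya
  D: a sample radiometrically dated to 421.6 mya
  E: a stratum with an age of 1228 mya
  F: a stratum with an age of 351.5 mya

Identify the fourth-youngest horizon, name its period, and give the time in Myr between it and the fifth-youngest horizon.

B, in the Cryogenian; 552 million years to E

Smaller Ma means younger, so youngest first: A 15.92 < F 351.5 < D 421.6 < B 676 < E 1228 < C 1737.
Counting 4 along gives B (676 Ma); the excerpt puts that inside the Cryogenian, 720–635 Ma.
Next in line is E (1228 Ma), and 1228 − 676 = 552 Myr.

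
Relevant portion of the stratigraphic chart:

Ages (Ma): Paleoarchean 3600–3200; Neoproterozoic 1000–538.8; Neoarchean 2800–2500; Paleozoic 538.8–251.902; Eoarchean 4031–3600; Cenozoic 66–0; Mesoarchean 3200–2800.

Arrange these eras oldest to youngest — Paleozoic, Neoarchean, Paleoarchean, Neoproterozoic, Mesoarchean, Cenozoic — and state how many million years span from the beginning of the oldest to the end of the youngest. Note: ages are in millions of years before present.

Paleoarchean, Mesoarchean, Neoarchean, Neoproterozoic, Paleozoic, Cenozoic; total span 3600 Myr

Start ages (Ma): Paleoarchean 3600, Mesoarchean 3200, Neoarchean 2800, Neoproterozoic 1000, Paleozoic 538.8, Cenozoic 66.
Ordered oldest to youngest: Paleoarchean, Mesoarchean, Neoarchean, Neoproterozoic, Paleozoic, Cenozoic.
Span = 3600 − 0 = 3600 Myr.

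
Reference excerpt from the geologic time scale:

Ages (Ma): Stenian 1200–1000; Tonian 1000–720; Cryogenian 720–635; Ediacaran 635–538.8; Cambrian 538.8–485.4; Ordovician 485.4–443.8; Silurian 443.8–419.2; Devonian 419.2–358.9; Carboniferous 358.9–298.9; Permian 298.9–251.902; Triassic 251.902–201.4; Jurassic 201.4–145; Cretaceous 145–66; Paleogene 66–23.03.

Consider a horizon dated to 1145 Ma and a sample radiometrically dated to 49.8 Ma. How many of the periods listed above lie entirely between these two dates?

12

The older date is 1145 Ma and the younger is 49.8 Ma.
Periods with start < 1145 and end > 49.8 Ma: Tonian (1000–720), Cryogenian (720–635), Ediacaran (635–538.8), Cambrian (538.8–485.4), Ordovician (485.4–443.8), Silurian (443.8–419.2), Devonian (419.2–358.9), Carboniferous (358.9–298.9), Permian (298.9–251.902), Triassic (251.902–201.4), Jurassic (201.4–145), Cretaceous (145–66).
That is 12 complete periods.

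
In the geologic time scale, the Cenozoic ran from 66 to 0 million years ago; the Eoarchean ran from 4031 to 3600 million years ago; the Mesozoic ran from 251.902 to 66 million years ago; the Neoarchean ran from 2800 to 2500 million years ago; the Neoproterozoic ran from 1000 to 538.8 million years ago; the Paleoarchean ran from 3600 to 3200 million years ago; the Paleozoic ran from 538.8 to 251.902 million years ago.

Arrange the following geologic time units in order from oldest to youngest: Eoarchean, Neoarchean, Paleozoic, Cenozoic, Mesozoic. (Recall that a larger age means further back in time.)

The oldest of these is Eoarchean (starts 4031 Ma) and the youngest is Cenozoic (ends 0 Ma).
In between, by decreasing start age: Neoarchean (2800), Paleozoic (538.8), Mesozoic (251.902).

Eoarchean, Neoarchean, Paleozoic, Mesozoic, Cenozoic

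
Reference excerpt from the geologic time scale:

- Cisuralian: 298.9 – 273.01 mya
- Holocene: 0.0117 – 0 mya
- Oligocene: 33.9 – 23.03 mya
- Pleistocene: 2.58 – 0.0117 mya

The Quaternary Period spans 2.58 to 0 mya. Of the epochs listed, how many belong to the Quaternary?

2

Epochs inside 2.58–0 Ma: Pleistocene, Holocene — 2 in total.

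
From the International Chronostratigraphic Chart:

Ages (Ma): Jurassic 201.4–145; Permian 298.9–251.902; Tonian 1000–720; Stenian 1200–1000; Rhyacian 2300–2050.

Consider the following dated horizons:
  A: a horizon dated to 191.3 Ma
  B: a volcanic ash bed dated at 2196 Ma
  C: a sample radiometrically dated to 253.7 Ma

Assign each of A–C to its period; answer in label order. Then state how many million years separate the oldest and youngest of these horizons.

A: 191.3 Ma lies in 201.4–145 Ma, so Jurassic.
B: 2196 Ma lies in 2300–2050 Ma, so Rhyacian.
C: 253.7 Ma lies in 298.9–251.902 Ma, so Permian.
Oldest = 2196 Ma, youngest = 191.3 Ma → span 2004.7 Myr.

A — Jurassic; B — Rhyacian; C — Permian; span 2004.7 million years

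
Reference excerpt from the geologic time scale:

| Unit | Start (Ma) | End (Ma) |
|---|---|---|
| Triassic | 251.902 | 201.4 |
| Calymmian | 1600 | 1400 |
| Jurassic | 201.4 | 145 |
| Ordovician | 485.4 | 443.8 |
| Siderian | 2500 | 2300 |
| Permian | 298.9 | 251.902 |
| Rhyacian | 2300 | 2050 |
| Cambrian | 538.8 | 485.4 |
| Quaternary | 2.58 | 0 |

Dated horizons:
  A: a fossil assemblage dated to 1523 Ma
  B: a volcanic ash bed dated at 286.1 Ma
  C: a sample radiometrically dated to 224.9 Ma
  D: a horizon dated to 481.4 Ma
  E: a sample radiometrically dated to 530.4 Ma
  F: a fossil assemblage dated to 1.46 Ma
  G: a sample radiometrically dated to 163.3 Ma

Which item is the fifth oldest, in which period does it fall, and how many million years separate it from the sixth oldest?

Larger Ma means older, so oldest first: A 1523 > E 530.4 > D 481.4 > B 286.1 > C 224.9 > G 163.3 > F 1.46.
Counting 5 along gives C (224.9 Ma); the excerpt puts that inside the Triassic, 251.902–201.4 Ma.
Next in line is G (163.3 Ma), and 224.9 − 163.3 = 61.6 Myr.

C, in the Triassic; 61.6 million years to G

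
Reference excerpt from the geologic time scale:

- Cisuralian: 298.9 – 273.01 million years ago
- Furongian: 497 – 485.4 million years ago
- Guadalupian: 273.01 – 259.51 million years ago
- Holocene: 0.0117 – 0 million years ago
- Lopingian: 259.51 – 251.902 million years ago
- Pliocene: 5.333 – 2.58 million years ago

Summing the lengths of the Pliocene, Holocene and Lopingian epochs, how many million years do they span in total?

Each duration: Pliocene = 2.753; Holocene = 0.0117; Lopingian = 7.608.
Sum: 2.753 + 0.0117 + 7.608 = 10.3727 Myr.

10.3727 million years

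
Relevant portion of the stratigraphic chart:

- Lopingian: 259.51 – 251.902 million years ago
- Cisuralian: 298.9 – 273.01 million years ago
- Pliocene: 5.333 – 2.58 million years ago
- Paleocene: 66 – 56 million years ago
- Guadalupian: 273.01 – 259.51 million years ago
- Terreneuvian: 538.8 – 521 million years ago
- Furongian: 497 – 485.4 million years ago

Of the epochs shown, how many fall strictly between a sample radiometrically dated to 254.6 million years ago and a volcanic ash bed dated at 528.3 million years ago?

528.3 Ma sits inside the Terreneuvian (538.8–521) and 254.6 Ma inside the Lopingian (259.51–251.902); neither of those is wholly between the two dates.
The listed epochs lying completely between them are Furongian, Cisuralian, Guadalupian — 3 in all.

3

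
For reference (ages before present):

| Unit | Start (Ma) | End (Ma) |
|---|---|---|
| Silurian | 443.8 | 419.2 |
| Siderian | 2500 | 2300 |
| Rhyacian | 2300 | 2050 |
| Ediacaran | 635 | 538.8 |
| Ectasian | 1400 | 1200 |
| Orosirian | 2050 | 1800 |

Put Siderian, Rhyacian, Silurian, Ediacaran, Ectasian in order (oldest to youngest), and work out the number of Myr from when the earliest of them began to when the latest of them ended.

From the excerpt: Siderian 2500–2300; Rhyacian 2300–2050; Silurian 443.8–419.2; Ediacaran 635–538.8; Ectasian 1400–1200 (Ma).
Larger Ma is earlier, so the oldest is Siderian and the youngest is Silurian; oldest to youngest: Siderian, Rhyacian, Ectasian, Ediacaran, Silurian.
Oldest start 2500 minus youngest end 419.2 gives 2080.8 Myr overall.

Siderian, Rhyacian, Ectasian, Ediacaran, Silurian; total span 2080.8 Myr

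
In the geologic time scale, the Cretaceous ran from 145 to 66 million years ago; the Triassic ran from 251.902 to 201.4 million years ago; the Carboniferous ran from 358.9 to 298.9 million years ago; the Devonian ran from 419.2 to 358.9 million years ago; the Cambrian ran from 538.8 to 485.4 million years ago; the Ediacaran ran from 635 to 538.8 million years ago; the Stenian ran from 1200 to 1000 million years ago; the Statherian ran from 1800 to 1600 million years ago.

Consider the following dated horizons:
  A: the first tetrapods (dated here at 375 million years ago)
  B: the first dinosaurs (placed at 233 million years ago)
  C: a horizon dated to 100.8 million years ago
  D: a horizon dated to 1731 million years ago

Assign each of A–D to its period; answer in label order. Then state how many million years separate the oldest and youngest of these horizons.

A — Devonian; B — Triassic; C — Cretaceous; D — Statherian; span 1630.2 million years

Match each age against the start–end ranges in the excerpt: A = 375 Ma → Devonian (419.2–358.9); B = 233 Ma → Triassic (251.902–201.4); C = 100.8 Ma → Cretaceous (145–66); D = 1731 Ma → Statherian (1800–1600).
The largest age is 1731 Ma and the smallest is 100.8 Ma; their difference is 1630.2 Myr.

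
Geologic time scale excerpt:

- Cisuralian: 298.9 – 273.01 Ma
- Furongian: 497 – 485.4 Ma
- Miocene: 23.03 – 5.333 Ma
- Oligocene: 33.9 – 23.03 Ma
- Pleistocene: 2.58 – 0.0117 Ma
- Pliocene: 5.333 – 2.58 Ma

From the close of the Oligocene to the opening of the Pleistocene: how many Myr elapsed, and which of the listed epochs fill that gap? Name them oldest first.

The Oligocene closes at 23.03 Ma and the Pleistocene opens at 2.58 Ma, so the interval is 23.03 − 2.58 = 20.45 Myr.
An epoch fits inside if it starts at or after 23.03 Ma and ends at or before 2.58 Ma; oldest first that gives Miocene, Pliocene.

20.45 million years; Miocene, Pliocene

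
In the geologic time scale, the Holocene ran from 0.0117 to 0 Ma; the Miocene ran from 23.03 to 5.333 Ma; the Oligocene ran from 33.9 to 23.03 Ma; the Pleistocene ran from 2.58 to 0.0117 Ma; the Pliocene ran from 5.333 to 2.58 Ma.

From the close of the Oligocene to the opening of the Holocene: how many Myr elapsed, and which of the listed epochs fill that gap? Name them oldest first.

End of Oligocene = 23.03 Ma; start of Holocene = 0.0117 Ma.
Gap = 23.03 − 0.0117 = 23.0183 Myr.
Epochs wholly inside 23.03–0.0117 Ma: Miocene (23.03–5.333), Pliocene (5.333–2.58), Pleistocene (2.58–0.0117).

23.0183 million years; Miocene, Pliocene, Pleistocene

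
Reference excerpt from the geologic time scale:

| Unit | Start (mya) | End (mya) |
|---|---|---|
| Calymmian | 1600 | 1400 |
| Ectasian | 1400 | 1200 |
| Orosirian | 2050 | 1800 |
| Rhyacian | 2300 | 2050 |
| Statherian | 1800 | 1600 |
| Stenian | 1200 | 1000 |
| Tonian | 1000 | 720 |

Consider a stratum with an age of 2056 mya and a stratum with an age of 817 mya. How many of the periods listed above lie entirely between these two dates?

5

2056 Ma sits inside the Rhyacian (2300–2050) and 817 Ma inside the Tonian (1000–720); neither of those is wholly between the two dates.
The listed periods lying completely between them are Orosirian, Statherian, Calymmian, Ectasian, Stenian — 5 in all.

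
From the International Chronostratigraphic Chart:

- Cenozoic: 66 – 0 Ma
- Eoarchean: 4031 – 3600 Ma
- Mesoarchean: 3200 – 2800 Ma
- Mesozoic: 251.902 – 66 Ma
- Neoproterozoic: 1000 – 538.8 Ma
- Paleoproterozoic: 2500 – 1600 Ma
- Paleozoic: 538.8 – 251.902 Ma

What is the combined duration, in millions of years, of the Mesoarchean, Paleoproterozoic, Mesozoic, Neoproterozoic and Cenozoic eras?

2013.102 million years

Each duration: Mesoarchean = 400; Paleoproterozoic = 900; Mesozoic = 185.902; Neoproterozoic = 461.2; Cenozoic = 66.
Sum: 400 + 900 + 185.902 + 461.2 + 66 = 2013.102 Myr.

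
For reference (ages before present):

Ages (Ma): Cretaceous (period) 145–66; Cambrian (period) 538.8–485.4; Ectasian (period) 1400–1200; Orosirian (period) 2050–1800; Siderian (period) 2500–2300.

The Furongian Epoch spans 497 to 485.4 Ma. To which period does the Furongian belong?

Cambrian

The Furongian (497–485.4 Ma) lies entirely within 538.8–485.4 Ma, the Cambrian Period.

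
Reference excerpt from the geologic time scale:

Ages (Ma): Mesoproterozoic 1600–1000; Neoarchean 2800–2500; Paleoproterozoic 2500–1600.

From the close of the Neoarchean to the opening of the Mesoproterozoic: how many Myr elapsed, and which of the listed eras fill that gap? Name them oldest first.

900 million years; Paleoproterozoic

End of Neoarchean = 2500 Ma; start of Mesoproterozoic = 1600 Ma.
Gap = 2500 − 1600 = 900 Myr.
Eras wholly inside 2500–1600 Ma: Paleoproterozoic (2500–1600).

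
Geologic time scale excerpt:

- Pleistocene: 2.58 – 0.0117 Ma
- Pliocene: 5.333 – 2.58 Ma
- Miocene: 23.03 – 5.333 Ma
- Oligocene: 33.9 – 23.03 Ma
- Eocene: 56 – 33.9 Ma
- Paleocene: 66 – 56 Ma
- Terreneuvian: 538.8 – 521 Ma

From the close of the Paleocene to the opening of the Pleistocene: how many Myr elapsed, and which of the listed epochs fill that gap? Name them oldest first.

End of Paleocene = 56 Ma; start of Pleistocene = 2.58 Ma.
Gap = 56 − 2.58 = 53.42 Myr.
Epochs wholly inside 56–2.58 Ma: Eocene (56–33.9), Oligocene (33.9–23.03), Miocene (23.03–5.333), Pliocene (5.333–2.58).

53.42 million years; Eocene, Oligocene, Miocene, Pliocene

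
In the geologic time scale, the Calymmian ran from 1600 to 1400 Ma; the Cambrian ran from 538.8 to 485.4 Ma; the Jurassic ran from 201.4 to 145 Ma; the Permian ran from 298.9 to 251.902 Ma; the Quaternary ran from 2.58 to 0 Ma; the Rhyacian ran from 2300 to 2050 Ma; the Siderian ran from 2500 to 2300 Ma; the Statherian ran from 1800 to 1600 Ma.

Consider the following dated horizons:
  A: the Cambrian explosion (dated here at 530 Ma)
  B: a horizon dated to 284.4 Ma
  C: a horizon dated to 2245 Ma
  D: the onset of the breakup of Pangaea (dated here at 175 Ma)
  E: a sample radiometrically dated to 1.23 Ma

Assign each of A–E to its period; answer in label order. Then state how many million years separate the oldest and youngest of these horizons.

A: 530 Ma lies in 538.8–485.4 Ma, so Cambrian.
B: 284.4 Ma lies in 298.9–251.902 Ma, so Permian.
C: 2245 Ma lies in 2300–2050 Ma, so Rhyacian.
D: 175 Ma lies in 201.4–145 Ma, so Jurassic.
E: 1.23 Ma lies in 2.58–0 Ma, so Quaternary.
Oldest = 2245 Ma, youngest = 1.23 Ma → span 2243.77 Myr.

A — Cambrian; B — Permian; C — Rhyacian; D — Jurassic; E — Quaternary; span 2243.77 million years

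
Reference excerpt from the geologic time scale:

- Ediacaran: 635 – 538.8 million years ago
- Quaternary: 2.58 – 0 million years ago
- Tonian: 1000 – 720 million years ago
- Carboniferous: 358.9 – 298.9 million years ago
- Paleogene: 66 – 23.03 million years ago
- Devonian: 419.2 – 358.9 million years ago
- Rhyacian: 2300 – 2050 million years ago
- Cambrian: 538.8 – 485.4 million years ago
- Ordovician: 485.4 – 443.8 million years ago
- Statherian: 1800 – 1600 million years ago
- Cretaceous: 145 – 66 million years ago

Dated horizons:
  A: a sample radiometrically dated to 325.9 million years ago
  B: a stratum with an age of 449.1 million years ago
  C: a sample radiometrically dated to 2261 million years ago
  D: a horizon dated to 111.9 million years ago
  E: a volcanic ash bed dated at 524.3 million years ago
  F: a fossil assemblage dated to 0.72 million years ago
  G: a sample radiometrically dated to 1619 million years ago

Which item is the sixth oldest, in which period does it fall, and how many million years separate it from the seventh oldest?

Sorted oldest-first by Ma: C (2261), G (1619), E (524.3), B (449.1), A (325.9), D (111.9), F (0.72).
The sixth oldest is D at 111.9 Ma, which lies in 145–66 Ma: the Cretaceous.
The seventh oldest is F at 0.72 Ma; separation = |111.9 − 0.72| = 111.18 Myr.

D, in the Cretaceous; 111.18 million years to F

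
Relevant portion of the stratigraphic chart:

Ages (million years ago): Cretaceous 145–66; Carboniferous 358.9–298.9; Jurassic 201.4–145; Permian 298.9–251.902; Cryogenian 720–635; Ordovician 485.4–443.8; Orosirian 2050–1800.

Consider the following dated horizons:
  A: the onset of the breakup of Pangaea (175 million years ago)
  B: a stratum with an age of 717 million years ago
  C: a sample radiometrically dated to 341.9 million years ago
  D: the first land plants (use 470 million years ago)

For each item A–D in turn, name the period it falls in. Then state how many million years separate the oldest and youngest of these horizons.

A — Jurassic; B — Cryogenian; C — Carboniferous; D — Ordovician; span 542 million years

Match each age against the start–end ranges in the excerpt: A = 175 Ma → Jurassic (201.4–145); B = 717 Ma → Cryogenian (720–635); C = 341.9 Ma → Carboniferous (358.9–298.9); D = 470 Ma → Ordovician (485.4–443.8).
The largest age is 717 Ma and the smallest is 175 Ma; their difference is 542 Myr.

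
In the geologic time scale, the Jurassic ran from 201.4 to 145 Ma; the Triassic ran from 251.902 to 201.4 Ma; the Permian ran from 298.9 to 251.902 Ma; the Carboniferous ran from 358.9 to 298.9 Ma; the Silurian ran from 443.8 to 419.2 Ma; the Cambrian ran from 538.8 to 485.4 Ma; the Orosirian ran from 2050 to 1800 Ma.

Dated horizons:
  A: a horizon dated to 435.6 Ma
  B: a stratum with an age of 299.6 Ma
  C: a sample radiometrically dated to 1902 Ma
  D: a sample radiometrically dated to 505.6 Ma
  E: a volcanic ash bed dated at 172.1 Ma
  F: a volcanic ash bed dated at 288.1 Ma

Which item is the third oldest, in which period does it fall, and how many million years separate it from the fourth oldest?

Sorted oldest-first by Ma: C (1902), D (505.6), A (435.6), B (299.6), F (288.1), E (172.1).
The third oldest is A at 435.6 Ma, which lies in 443.8–419.2 Ma: the Silurian.
The fourth oldest is B at 299.6 Ma; separation = |435.6 − 299.6| = 136 Myr.

A, in the Silurian; 136 million years to B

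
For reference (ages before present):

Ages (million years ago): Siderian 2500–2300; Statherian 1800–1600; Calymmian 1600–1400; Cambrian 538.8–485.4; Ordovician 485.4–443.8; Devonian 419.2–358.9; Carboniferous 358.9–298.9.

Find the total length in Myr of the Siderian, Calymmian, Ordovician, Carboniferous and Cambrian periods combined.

Duration is start − end for each: (2500 − 2300) + (1600 − 1400) + (485.4 − 443.8) + (358.9 − 298.9) + (538.8 − 485.4).
That is 200 + 200 + 41.6 + 60 + 53.4, which totals 555 million years.

555 million years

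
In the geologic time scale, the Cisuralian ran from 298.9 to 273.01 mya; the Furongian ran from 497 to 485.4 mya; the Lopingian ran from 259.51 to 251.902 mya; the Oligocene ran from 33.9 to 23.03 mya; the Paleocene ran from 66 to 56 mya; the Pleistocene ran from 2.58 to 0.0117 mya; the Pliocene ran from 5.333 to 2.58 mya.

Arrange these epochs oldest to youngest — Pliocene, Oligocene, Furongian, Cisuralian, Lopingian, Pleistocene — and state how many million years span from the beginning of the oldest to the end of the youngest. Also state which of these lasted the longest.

Start ages (Ma): Furongian 497, Cisuralian 298.9, Lopingian 259.51, Oligocene 33.9, Pliocene 5.333, Pleistocene 2.58.
Ordered oldest to youngest: Furongian, Cisuralian, Lopingian, Oligocene, Pliocene, Pleistocene.
Span = 497 − 0.0117 = 496.9883 Myr.
Durations: Pliocene 2.753, Cisuralian 25.89, Pleistocene 2.5683, Lopingian 7.608, Furongian 11.6, Oligocene 10.87 → longest is Cisuralian (25.89 Myr).

Furongian, Cisuralian, Lopingian, Oligocene, Pliocene, Pleistocene; total span 496.9883 Myr; longest is Cisuralian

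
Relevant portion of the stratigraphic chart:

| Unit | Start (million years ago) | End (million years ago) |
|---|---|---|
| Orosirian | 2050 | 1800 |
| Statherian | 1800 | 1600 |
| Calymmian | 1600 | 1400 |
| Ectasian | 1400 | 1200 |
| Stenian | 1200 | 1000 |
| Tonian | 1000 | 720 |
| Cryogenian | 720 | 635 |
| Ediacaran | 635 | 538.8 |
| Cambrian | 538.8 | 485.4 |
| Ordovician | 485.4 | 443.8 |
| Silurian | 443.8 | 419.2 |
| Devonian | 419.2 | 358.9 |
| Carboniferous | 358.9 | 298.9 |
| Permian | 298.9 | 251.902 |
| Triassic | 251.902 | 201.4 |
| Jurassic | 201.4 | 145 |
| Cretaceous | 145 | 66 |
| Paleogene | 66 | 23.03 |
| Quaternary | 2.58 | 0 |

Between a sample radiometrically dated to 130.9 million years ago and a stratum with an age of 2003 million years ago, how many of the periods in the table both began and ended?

15

The older date is 2003 Ma and the younger is 130.9 Ma.
Periods with start < 2003 and end > 130.9 Ma: Statherian (1800–1600), Calymmian (1600–1400), Ectasian (1400–1200), Stenian (1200–1000), Tonian (1000–720), Cryogenian (720–635), Ediacaran (635–538.8), Cambrian (538.8–485.4), Ordovician (485.4–443.8), Silurian (443.8–419.2), Devonian (419.2–358.9), Carboniferous (358.9–298.9), Permian (298.9–251.902), Triassic (251.902–201.4), Jurassic (201.4–145).
That is 15 complete periods.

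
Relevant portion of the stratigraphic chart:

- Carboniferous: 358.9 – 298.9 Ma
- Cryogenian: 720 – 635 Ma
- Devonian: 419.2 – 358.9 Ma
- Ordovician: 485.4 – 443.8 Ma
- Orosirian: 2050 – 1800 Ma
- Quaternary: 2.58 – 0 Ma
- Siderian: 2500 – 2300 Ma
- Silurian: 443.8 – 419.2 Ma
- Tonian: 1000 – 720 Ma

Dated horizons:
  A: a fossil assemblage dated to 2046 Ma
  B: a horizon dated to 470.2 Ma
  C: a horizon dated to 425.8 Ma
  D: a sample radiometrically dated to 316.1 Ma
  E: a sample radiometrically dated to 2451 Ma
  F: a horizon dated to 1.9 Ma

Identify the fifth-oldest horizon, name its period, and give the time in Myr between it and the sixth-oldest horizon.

D, in the Carboniferous; 314.2 million years to F

Sorted oldest-first by Ma: E (2451), A (2046), B (470.2), C (425.8), D (316.1), F (1.9).
The fifth oldest is D at 316.1 Ma, which lies in 358.9–298.9 Ma: the Carboniferous.
The sixth oldest is F at 1.9 Ma; separation = |316.1 − 1.9| = 314.2 Myr.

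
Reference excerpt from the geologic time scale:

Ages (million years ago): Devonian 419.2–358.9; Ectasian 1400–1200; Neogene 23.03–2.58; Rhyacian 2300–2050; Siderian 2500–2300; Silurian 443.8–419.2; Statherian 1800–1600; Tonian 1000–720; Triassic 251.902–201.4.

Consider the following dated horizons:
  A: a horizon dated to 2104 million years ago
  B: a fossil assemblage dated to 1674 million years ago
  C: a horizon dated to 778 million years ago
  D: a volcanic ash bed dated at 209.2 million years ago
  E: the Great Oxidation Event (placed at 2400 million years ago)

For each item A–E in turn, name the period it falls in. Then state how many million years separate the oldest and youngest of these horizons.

A: 2104 Ma lies in 2300–2050 Ma, so Rhyacian.
B: 1674 Ma lies in 1800–1600 Ma, so Statherian.
C: 778 Ma lies in 1000–720 Ma, so Tonian.
D: 209.2 Ma lies in 251.902–201.4 Ma, so Triassic.
E: 2400 Ma lies in 2500–2300 Ma, so Siderian.
Oldest = 2400 Ma, youngest = 209.2 Ma → span 2190.8 Myr.

A — Rhyacian; B — Statherian; C — Tonian; D — Triassic; E — Siderian; span 2190.8 million years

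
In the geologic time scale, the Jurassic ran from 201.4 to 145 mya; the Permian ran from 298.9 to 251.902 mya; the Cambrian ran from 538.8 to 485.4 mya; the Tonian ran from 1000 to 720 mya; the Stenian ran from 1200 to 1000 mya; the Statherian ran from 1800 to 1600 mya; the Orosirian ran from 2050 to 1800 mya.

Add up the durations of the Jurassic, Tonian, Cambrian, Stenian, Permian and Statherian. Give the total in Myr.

836.798 million years

Duration is start − end for each: (201.4 − 145) + (1000 − 720) + (538.8 − 485.4) + (1200 − 1000) + (298.9 − 251.902) + (1800 − 1600).
That is 56.4 + 280 + 53.4 + 200 + 46.998 + 200, which totals 836.798 million years.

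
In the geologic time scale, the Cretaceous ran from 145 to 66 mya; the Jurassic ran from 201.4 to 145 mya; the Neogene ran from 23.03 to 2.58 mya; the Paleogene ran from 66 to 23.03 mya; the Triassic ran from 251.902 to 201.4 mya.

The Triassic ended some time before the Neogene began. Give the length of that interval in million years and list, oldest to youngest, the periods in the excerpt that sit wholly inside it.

178.37 million years; Jurassic, Cretaceous, Paleogene

The Triassic closes at 201.4 Ma and the Neogene opens at 23.03 Ma, so the interval is 201.4 − 23.03 = 178.37 Myr.
A period fits inside if it starts at or after 201.4 Ma and ends at or before 23.03 Ma; oldest first that gives Jurassic, Cretaceous, Paleogene.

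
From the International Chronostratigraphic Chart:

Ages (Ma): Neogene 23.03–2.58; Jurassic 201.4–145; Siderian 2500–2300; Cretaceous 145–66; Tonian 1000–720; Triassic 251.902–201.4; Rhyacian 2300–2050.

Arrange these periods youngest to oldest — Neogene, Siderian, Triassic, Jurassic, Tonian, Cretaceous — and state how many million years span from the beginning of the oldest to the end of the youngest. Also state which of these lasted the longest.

From the excerpt: Neogene 23.03–2.58; Siderian 2500–2300; Triassic 251.902–201.4; Jurassic 201.4–145; Tonian 1000–720; Cretaceous 145–66 (Ma).
Larger Ma is earlier, so the oldest is Siderian and the youngest is Neogene; youngest to oldest: Neogene, Cretaceous, Jurassic, Triassic, Tonian, Siderian.
Oldest start 2500 minus youngest end 2.58 gives 2497.42 Myr overall.
Individual lengths (start − end): Neogene 20.45; Jurassic 56.4; Tonian 280; Siderian 200; Triassic 50.502; Cretaceous 79. The largest is Tonian at 280 Myr.

Neogene → Cretaceous → Jurassic → Triassic → Tonian → Siderian; total span 2497.42 Myr; longest is Tonian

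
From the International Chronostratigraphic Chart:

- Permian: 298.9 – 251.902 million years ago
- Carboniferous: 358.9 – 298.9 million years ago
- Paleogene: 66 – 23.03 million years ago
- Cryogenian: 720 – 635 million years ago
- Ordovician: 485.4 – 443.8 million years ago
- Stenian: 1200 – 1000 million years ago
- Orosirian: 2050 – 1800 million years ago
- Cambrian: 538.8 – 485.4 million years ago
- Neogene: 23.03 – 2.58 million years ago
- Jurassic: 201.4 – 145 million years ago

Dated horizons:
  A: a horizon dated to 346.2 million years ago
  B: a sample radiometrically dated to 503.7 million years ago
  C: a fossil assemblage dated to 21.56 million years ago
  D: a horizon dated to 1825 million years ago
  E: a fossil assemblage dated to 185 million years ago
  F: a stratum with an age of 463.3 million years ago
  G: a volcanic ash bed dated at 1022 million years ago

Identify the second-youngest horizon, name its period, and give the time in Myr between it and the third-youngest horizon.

Smaller Ma means younger, so youngest first: C 21.56 < E 185 < A 346.2 < F 463.3 < B 503.7 < G 1022 < D 1825.
Counting 2 along gives E (185 Ma); the excerpt puts that inside the Jurassic, 201.4–145 Ma.
Next in line is A (346.2 Ma), and 346.2 − 185 = 161.2 Myr.

E, in the Jurassic; 161.2 million years to A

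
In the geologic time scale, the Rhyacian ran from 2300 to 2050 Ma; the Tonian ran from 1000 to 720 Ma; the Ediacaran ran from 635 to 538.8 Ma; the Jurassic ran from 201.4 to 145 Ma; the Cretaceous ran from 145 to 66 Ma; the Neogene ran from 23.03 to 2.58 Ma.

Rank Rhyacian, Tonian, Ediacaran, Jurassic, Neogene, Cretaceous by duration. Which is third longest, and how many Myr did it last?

Start − end for each: Rhyacian 2300 − 2050 = 250; Tonian 1000 − 720 = 280; Ediacaran 635 − 538.8 = 96.2; Jurassic 201.4 − 145 = 56.4; Neogene 23.03 − 2.58 = 20.45; Cretaceous 145 − 66 = 79.
Ranking these from longest: Tonian > Rhyacian > Ediacaran > Cretaceous > Jurassic > Neogene.
Position 3 in that ranking is Ediacaran, which lasted 96.2 Myr.

Ediacaran, 96.2 million years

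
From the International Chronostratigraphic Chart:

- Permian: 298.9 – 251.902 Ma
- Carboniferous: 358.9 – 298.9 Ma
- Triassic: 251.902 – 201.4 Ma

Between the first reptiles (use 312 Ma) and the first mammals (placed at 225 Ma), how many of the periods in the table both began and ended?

312 Ma sits inside the Carboniferous (358.9–298.9) and 225 Ma inside the Triassic (251.902–201.4); neither of those is wholly between the two dates.
The listed periods lying completely between them are Permian — 1 in all.

1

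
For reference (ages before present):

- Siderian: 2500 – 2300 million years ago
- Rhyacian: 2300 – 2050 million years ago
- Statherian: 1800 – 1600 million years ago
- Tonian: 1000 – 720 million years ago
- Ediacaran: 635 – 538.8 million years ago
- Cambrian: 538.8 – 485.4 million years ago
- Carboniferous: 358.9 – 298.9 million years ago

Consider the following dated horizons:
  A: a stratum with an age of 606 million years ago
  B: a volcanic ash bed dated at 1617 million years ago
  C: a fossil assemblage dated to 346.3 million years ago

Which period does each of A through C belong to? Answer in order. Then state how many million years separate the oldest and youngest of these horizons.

A — Ediacaran; B — Statherian; C — Carboniferous; span 1270.7 million years

Match each age against the start–end ranges in the excerpt: A = 606 Ma → Ediacaran (635–538.8); B = 1617 Ma → Statherian (1800–1600); C = 346.3 Ma → Carboniferous (358.9–298.9).
The largest age is 1617 Ma and the smallest is 346.3 Ma; their difference is 1270.7 Myr.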